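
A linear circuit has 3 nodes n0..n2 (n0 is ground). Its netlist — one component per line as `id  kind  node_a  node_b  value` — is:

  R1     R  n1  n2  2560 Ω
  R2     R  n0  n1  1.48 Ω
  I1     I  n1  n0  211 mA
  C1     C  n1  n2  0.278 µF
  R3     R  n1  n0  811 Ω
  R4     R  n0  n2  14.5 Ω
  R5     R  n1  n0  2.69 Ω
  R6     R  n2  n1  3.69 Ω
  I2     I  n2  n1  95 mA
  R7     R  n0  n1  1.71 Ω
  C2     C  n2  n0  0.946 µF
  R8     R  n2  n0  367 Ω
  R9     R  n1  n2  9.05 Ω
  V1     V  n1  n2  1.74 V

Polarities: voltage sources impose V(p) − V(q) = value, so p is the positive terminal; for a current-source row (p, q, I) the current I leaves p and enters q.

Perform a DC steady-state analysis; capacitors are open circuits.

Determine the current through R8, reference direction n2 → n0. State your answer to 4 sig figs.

-0.004879 A

Apply KCL at each of the 2 non-ground nodes and solve the resulting linear system.
Node n1: branches {R1, R2, I1, C1, R3, R5, R6, I2, R7, R9, V1} → V_1 = -0.05059
Node n2: branches {R1, C1, R4, R6, I2, C2, R8, R9, V1} → V_2 = -1.791
Source currents: i(V1)=-0.6979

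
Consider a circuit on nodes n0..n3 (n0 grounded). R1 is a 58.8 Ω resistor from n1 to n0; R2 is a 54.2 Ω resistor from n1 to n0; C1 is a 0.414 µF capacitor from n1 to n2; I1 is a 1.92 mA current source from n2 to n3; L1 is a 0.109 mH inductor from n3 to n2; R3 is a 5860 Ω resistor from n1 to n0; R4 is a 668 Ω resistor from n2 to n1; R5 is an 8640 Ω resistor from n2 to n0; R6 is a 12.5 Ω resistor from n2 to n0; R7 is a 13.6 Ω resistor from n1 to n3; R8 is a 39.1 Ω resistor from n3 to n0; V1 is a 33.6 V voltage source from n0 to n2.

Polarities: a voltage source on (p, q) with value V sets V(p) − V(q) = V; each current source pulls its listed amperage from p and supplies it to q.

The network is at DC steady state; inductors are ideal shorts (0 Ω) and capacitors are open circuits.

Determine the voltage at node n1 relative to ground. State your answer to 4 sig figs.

Element admittances at DC:
  Y(R1) = 0.01701 S between n1,n0
  Y(R2) = 0.01845 S between n1,n0
  Y(C1) = 0.000 S between n1,n2
  I1: injects 0.00192 A into n3 (from n2)
  L1: short n3↔n2 (DC inductor)
  Y(R3) = 0.0001706 S between n1,n0
  Y(R4) = 0.001497 S between n2,n1
  Y(R5) = 0.0001157 S between n2,n0
  Y(R6) = 0.08000 S between n2,n0
  Y(R7) = 0.07353 S between n1,n3
  Y(R8) = 0.02558 S between n3,n0
  V1: constraint V(n0)−V(n2) = 33.6
Assemble and solve the 5×5 MNA system:
  V(n1)=-22.78  V(n2)=-33.60  V(n3)=-33.60
  i(L1)=1.657  i(V1)=-4.363

-22.78 V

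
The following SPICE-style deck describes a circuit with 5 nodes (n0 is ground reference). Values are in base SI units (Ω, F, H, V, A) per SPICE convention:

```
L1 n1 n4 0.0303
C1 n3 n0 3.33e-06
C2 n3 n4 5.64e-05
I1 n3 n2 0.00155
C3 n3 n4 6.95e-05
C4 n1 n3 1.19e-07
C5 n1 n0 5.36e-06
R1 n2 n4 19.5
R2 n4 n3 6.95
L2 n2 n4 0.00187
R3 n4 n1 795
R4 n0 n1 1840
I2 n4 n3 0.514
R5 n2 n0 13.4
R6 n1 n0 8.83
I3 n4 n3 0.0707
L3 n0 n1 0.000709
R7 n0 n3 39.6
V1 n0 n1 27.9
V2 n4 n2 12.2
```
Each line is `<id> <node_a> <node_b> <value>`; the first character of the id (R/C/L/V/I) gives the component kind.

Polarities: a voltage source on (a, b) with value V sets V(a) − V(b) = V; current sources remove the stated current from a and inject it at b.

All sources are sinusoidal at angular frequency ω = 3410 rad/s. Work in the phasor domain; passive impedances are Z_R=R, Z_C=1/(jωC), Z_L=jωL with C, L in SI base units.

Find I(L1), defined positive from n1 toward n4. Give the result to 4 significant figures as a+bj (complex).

-0.02532+0.3534j A

Element admittances at ω=3410 rad/s:
  Y(L1) = 0.000-0.009678j S between n1,n4
  Y(C1) = 0.000+0.01136j S between n3,n0
  Y(C2) = 0.000+0.1923j S between n3,n4
  I1: injects 0.00155 A into n2 (from n3)
  Y(C3) = 0.000+0.2370j S between n3,n4
  Y(C4) = 0.000+0.0004058j S between n1,n3
  Y(C5) = 0.000+0.01828j S between n1,n0
  Y(R1) = 0.05128+0.000j S between n2,n4
  Y(R2) = 0.1439+0.000j S between n4,n3
  Y(L2) = 0.000-0.1568j S between n2,n4
  Y(R3) = 0.001258+0.000j S between n4,n1
  Y(R4) = 0.0005435+0.000j S between n0,n1
  I2: injects 0.514 A into n3 (from n4)
  Y(R5) = 0.07463+0.000j S between n2,n0
  Y(R6) = 0.1133+0.000j S between n1,n0
  I3: injects 0.0707 A into n3 (from n4)
  Y(L3) = 0.000-0.4136j S between n0,n1
  Y(R7) = 0.02525+0.000j S between n0,n3
  V1: constraint V(n0)−V(n1) = 27.9
  V2: constraint V(n4)−V(n2) = 12.2
Assemble and solve the 6×6 MNA system:
  V(n1)=-27.90+0.000j  V(n2)=-3.585+2.616j  V(n3)=8.562+1.697j  V(n4)=8.615+2.616j
  i(V1)=-3.245+11.37j  i(V2)=-0.8947+2.108j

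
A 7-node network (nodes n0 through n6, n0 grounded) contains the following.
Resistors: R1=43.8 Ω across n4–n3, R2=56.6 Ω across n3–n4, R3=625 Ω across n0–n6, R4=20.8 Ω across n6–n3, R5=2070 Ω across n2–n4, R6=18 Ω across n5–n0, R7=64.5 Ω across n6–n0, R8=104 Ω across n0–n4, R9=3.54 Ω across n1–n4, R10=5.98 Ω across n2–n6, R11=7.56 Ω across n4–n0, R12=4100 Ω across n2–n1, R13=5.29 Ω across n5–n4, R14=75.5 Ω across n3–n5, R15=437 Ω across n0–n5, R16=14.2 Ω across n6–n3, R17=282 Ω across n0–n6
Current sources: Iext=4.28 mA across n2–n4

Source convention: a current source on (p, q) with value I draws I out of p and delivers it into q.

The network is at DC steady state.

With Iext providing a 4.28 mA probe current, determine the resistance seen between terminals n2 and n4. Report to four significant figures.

R_eq = 23.80 Ω

Apply KCL at each of the 6 non-ground nodes and solve the resulting linear system.
Node n1: branches {R9, R12} → V_1 = 0.008300
Node n2: branches {R5, R10, R12, Iext} → V_2 = -0.09348
Node n3: branches {R1, R2, R4, R14, R16} → V_3 = -0.04474
Node n4: branches {R1, R2, R5, R8, R9, R11, R13, Iext} → V_4 = 0.008388
Node n5: branches {R6, R13, R14, R15} → V_5 = 0.003817
Node n6: branches {R3, R4, R7, R10, R16, R17} → V_6 = -0.06833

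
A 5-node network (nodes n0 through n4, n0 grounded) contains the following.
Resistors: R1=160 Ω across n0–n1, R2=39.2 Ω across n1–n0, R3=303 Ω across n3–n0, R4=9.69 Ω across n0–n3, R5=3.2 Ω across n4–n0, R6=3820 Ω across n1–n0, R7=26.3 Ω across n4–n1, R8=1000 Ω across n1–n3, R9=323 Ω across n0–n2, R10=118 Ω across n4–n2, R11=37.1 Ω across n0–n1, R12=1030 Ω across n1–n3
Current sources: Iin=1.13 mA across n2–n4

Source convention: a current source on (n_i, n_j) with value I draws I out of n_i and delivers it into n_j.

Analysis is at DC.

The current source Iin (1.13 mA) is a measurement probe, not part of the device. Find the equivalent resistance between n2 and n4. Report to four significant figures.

Apply KCL at each of the 4 non-ground nodes and solve the resulting linear system.
Node n1: branches {R1, R2, R6, R7, R8, R11, R12} → V_1 = 0.0003436
Node n2: branches {R9, R10, Iin} → V_2 = -0.09701
Node n3: branches {R3, R4, R8, R12} → V_3 = 6.243e-06
Node n4: branches {R5, R7, R10, Iin} → V_4 = 0.0008941

R_eq = 86.64 Ω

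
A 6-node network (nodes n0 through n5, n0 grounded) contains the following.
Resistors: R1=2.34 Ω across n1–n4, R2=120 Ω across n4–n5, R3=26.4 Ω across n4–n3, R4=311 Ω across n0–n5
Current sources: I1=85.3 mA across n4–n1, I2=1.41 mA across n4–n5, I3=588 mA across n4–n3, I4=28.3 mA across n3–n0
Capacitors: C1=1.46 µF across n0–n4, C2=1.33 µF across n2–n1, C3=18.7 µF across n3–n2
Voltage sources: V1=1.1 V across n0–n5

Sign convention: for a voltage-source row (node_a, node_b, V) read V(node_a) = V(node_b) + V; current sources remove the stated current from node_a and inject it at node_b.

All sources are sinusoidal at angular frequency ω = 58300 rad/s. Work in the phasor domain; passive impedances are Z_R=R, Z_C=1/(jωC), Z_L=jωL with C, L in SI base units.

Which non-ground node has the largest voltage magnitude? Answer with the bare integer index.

3

Apply KCL at each of the 5 non-ground nodes and solve the resulting linear system.
Node n1: branches {R1, I1, C2} → V_1 = 1.119+0.9158j
Node n2: branches {C2, C3} → V_2 = 3.673-4.398j
Node n3: branches {R3, I3, I4, C3} → V_3 = 3.855-4.776j
Node n4: branches {R1, I1, R2, R3, I2, C1, I3} → V_4 = -0.04429+0.4524j
Node n5: branches {R2, I2, R4, V1} → V_5 = -1.100+0.000j
Source currents: i(V1)=-0.01374-0.003770j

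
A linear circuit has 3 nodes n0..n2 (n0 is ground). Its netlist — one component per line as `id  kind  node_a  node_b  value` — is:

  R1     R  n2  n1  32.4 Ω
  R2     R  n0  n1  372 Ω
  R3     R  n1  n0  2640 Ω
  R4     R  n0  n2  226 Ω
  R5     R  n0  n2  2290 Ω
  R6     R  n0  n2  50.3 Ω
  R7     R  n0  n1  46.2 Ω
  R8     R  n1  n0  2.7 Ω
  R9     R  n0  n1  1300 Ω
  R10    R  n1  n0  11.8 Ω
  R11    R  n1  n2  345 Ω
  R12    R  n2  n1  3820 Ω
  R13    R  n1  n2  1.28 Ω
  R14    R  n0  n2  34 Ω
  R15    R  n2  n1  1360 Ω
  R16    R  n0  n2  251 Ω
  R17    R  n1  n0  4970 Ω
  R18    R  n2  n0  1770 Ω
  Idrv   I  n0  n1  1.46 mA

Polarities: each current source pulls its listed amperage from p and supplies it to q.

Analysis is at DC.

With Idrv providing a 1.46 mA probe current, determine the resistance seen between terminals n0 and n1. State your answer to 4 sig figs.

Element admittances at DC:
  Y(R1) = 0.03086 S between n2,n1
  Y(R2) = 0.002688 S between n0,n1
  Y(R3) = 0.0003788 S between n1,n0
  Y(R4) = 0.004425 S between n0,n2
  Y(R5) = 0.0004367 S between n0,n2
  Y(R6) = 0.01988 S between n0,n2
  Y(R7) = 0.02165 S between n0,n1
  Y(R8) = 0.3704 S between n1,n0
  Y(R9) = 0.0007692 S between n0,n1
  Y(R10) = 0.08475 S between n1,n0
  Y(R11) = 0.002899 S between n1,n2
  Y(R12) = 0.0002618 S between n2,n1
  Y(R13) = 0.7812 S between n1,n2
  Y(R14) = 0.02941 S between n0,n2
  Y(R15) = 0.0007353 S between n2,n1
  Y(R16) = 0.003984 S between n0,n2
  Y(R17) = 0.0002012 S between n1,n0
  Y(R18) = 0.0005650 S between n2,n0
  Idrv: injects 0.00146 A into n1 (from n0)
Assemble and solve the 2×2 MNA system:
  V(n1)=0.002726  V(n2)=0.002543

R_eq = 1.867 Ω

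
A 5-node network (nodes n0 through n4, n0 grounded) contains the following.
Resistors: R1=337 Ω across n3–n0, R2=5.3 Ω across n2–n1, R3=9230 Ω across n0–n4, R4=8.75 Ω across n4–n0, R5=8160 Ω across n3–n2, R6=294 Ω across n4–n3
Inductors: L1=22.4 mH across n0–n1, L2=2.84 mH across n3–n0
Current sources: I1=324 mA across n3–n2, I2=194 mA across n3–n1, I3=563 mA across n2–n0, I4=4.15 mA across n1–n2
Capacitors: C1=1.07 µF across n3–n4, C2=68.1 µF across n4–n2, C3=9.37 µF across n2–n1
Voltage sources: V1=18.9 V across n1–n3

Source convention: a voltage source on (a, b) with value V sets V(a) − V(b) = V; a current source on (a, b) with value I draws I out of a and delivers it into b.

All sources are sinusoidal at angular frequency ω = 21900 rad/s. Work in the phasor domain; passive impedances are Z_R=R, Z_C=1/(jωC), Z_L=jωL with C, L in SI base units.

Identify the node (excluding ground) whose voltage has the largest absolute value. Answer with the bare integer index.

MNA unknowns: 4 node voltages V₁..V_4 plus 1 source current (V1)
R1: Y=0.002967+0.000j on G[3,0]
L1: Y=0.000-0.002038j on G[0,1]
I1: z[3]−=0.324, z[2]+=0.324
R2: Y=0.1887+0.000j on G[2,1]
C1: Y=0.000+0.02343j on G[3,4]
C2: Y=0.000+1.491j on G[4,2]
I2: z[3]−=0.194, z[1]+=0.194
R3: Y=0.0001083+0.000j on G[0,4]
I3: z[2]−=0.563, z[0]+=0.563
C3: Y=0.000+0.2052j on G[2,1]
R4: Y=0.1143+0.000j on G[4,0]
R5: Y=0.0001225+0.000j on G[3,2]
I4: z[1]−=0.00415, z[2]+=0.00415
R6: Y=0.003401+0.000j on G[4,3]
L2: Y=0.000-0.01608j on G[3,0]
V1: row V1−V3=18.9, i_V1 at 1,3
solve → V1=-4.014-2.460j, V2=-3.889-2.982j, V3=-22.91-2.460j, V4=-3.938-3.228j
aux → i_V1=0.3256-0.08088j

3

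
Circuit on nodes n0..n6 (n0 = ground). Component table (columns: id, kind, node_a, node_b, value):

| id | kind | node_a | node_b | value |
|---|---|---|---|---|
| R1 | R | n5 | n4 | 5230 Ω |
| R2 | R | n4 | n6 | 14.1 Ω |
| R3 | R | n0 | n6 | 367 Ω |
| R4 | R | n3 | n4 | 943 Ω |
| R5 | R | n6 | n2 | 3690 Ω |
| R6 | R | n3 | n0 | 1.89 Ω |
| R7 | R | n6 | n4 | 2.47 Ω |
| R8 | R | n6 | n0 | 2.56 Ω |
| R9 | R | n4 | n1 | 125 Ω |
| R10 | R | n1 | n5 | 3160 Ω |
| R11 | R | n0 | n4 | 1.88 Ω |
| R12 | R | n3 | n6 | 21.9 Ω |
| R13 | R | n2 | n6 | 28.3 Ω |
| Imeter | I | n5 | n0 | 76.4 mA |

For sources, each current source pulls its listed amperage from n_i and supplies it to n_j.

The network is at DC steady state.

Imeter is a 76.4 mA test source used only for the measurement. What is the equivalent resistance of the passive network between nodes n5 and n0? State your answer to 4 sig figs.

R_eq = 2019. Ω

Element admittances at DC:
  Y(R1) = 0.0001912 S between n5,n4
  Y(R2) = 0.07092 S between n4,n6
  Y(R3) = 0.002725 S between n0,n6
  Y(R4) = 0.001060 S between n3,n4
  Y(R5) = 0.0002710 S between n6,n2
  Y(R6) = 0.5291 S between n3,n0
  Y(R7) = 0.4049 S between n6,n4
  Y(R8) = 0.3906 S between n6,n0
  Y(R9) = 0.008000 S between n4,n1
  Y(R10) = 0.0003165 S between n1,n5
  Y(R11) = 0.5319 S between n0,n4
  Y(R12) = 0.04566 S between n3,n6
  Y(R13) = 0.03534 S between n2,n6
  Imeter: injects 0.0764 A into n0 (from n5)
Assemble and solve the 6×6 MNA system:
  V(n1)=-5.966  V(n2)=-0.05248  V(n3)=-0.004347  V(n4)=-0.1005  V(n5)=-154.3  V(n6)=-0.05248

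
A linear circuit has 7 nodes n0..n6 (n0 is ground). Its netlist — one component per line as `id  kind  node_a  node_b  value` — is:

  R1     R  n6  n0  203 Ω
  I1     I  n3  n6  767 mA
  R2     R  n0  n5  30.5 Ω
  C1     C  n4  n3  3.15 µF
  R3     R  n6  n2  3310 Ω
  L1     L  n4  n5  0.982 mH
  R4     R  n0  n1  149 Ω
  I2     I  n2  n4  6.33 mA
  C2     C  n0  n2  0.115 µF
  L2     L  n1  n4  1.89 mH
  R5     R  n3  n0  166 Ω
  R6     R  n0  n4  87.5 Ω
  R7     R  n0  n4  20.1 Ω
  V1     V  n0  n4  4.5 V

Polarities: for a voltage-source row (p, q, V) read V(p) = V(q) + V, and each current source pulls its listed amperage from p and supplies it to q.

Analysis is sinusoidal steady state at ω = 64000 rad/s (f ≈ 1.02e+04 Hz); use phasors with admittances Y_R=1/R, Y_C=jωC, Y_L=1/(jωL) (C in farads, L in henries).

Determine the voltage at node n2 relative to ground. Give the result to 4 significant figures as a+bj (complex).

MNA unknowns: 6 node voltages V₁..V_6 plus 1 source current (V1)
R1: Y=0.004926+0.000j on G[6,0]
I1: z[3]−=0.767, z[6]+=0.767
R2: Y=0.03279+0.000j on G[0,5]
C1: Y=0.000+0.2016j on G[4,3]
R3: Y=0.0003021+0.000j on G[6,2]
L1: Y=0.000-0.01591j on G[4,5]
R4: Y=0.006711+0.000j on G[0,1]
I2: z[2]−=0.00633, z[4]+=0.00633
C2: Y=0.000+0.007360j on G[0,2]
L2: Y=0.000-0.008267j on G[1,4]
R5: Y=0.006024+0.000j on G[3,0]
R6: Y=0.01143+0.000j on G[0,4]
R7: Y=0.04975+0.000j on G[0,4]
V1: row V0−V4=4.5, i_V1 at 0,4
solve → V1=-2.712+2.202j, V2=0.1993-5.154j, V3=-4.610+3.667j, V4=-4.500+0.000j, V5=-0.8578+1.768j, V6=146.7-0.2978j
aux → i_V1=0.4113+0.09482j

0.1993-5.154j V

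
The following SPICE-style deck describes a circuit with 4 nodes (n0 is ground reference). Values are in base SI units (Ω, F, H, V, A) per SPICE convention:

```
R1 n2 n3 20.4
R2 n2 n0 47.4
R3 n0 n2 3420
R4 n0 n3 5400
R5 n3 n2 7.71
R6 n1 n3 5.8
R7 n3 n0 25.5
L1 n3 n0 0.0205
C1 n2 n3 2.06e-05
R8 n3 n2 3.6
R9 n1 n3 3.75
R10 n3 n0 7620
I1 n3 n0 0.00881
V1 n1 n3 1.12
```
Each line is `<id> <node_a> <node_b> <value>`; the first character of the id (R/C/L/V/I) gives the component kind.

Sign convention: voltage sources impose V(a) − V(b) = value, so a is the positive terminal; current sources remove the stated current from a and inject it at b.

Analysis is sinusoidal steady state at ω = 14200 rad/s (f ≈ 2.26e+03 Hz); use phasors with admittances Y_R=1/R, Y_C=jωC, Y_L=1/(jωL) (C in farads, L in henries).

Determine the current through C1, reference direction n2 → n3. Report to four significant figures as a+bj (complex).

0.0007813+0.001432j A

Apply KCL at each of the 3 non-ground nodes and solve the resulting linear system.
Node n1: branches {R6, R9, V1} → V_1 = 0.9741-0.007290j
Node n2: branches {R1, R2, R3, R5, C1, R8} → V_2 = -0.1410-0.009961j
Node n3: branches {R1, R4, R5, R6, R7, L1, C1, R8, R9, R10, I1, V1} → V_3 = -0.1459-0.007290j
Source currents: i(V1)=-0.4918+0.000j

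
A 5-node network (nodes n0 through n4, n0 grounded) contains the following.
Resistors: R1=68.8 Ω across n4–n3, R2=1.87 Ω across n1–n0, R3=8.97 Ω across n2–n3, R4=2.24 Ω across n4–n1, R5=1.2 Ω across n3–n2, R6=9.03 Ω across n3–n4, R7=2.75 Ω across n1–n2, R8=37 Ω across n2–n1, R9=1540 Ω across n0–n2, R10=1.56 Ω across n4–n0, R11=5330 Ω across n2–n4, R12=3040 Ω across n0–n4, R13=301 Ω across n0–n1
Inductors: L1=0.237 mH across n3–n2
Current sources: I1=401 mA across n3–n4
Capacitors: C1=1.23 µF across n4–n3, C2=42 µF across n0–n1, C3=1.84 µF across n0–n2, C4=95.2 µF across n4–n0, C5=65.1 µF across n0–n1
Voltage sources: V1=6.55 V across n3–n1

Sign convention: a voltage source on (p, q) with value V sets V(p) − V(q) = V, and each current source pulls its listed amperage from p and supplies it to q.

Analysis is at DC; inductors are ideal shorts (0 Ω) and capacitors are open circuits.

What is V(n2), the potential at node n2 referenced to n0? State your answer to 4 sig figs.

5.776 V

Element admittances at DC:
  Y(R1) = 0.01453 S between n4,n3
  L1: short n3↔n2 (DC inductor)
  Y(R2) = 0.5348 S between n1,n0
  Y(R3) = 0.1115 S between n2,n3
  Y(R4) = 0.4464 S between n4,n1
  I1: injects 0.401 A into n4 (from n3)
  Y(R5) = 0.8333 S between n3,n2
  Y(R6) = 0.1107 S between n3,n4
  Y(R7) = 0.3636 S between n1,n2
  Y(R8) = 0.02703 S between n2,n1
  Y(R9) = 0.0006494 S between n0,n2
  Y(C1) = 0.000 S between n4,n3
  Y(R10) = 0.6410 S between n4,n0
  Y(C2) = 0.000 S between n0,n1
  Y(C3) = 0.000 S between n0,n2
  Y(R11) = 0.0001876 S between n2,n4
  Y(C4) = 0.000 S between n4,n0
  Y(R12) = 0.0003289 S between n0,n4
  Y(C5) = 0.000 S between n0,n1
  Y(R13) = 0.003322 S between n0,n1
  V1: constraint V(n3)−V(n1) = 6.55
Assemble and solve the 6×6 MNA system:
  V(n1)=-0.7736  V(n2)=5.776  V(n3)=5.776  V(n4)=0.6432
  i(L1)=2.564  i(V1)=-3.608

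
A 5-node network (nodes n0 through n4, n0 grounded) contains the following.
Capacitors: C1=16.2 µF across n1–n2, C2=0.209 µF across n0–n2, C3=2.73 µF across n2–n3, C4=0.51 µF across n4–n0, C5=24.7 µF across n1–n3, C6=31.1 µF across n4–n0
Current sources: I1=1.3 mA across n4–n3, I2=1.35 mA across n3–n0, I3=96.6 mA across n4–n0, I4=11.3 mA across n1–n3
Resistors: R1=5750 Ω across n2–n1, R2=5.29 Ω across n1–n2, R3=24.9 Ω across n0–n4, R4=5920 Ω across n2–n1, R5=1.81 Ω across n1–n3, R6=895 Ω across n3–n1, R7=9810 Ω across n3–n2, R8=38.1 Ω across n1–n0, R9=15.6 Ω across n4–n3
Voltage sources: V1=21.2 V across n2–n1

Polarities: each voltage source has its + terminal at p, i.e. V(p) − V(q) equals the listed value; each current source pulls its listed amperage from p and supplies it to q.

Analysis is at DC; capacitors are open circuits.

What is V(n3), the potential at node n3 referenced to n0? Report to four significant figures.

-1.199 V

MNA unknowns: 4 node voltages V₁..V_4 plus 1 source current (V1)
C1: Y=0.000 on G[1,2]
C2: Y=0.000 on G[0,2]
C3: Y=0.000 on G[2,3]
I1: z[4]−=0.0013, z[3]+=0.0013
I2: z[3]−=0.00135, z[0]+=0.00135
C4: Y=0.000 on G[4,0]
R1: Y=0.0001739 on G[2,1]
R2: Y=0.1890 on G[1,2]
R3: Y=0.04016 on G[0,4]
R4: Y=0.0001689 on G[2,1]
R5: Y=0.5525 on G[1,3]
R6: Y=0.001117 on G[3,1]
R7: Y=0.0001019 on G[3,2]
I3: z[4]−=0.0966, z[0]+=0.0966
R8: Y=0.02625 on G[1,0]
I4: z[1]−=0.0113, z[3]+=0.0113
C5: Y=0.000 on G[1,3]
R9: Y=0.06410 on G[4,3]
C6: Y=0.000 on G[4,0]
V1: row V2−V1=21.2, i_V1 at 2,1
solve → V1=-1.168, V2=20.03, V3=-1.199, V4=-1.676
aux → i_V1=-4.017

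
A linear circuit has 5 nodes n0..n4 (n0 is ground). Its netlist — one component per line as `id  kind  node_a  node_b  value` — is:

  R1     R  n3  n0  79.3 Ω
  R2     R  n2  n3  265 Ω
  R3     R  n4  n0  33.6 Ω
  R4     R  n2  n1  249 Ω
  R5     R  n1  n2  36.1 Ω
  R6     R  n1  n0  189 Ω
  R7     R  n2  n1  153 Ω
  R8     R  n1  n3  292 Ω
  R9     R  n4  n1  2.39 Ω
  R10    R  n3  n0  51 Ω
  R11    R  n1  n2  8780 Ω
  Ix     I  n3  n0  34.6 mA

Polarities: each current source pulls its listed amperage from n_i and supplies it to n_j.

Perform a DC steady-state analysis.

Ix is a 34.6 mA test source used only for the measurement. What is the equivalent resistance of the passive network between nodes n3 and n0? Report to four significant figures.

Element admittances at DC:
  Y(R1) = 0.01261 S between n3,n0
  Y(R2) = 0.003774 S between n2,n3
  Y(R3) = 0.02976 S between n4,n0
  Y(R4) = 0.004016 S between n2,n1
  Y(R5) = 0.02770 S between n1,n2
  Y(R6) = 0.005291 S between n1,n0
  Y(R7) = 0.006536 S between n2,n1
  Y(R8) = 0.003425 S between n1,n3
  Y(R9) = 0.4184 S between n4,n1
  Y(R10) = 0.01961 S between n3,n0
  Y(R11) = 0.0001139 S between n1,n2
  Ix: injects 0.0346 A into n0 (from n3)
Assemble and solve the 4×4 MNA system:
  V(n1)=-0.1568  V(n2)=-0.2245  V(n3)=-0.9129  V(n4)=-0.1464

R_eq = 26.39 Ω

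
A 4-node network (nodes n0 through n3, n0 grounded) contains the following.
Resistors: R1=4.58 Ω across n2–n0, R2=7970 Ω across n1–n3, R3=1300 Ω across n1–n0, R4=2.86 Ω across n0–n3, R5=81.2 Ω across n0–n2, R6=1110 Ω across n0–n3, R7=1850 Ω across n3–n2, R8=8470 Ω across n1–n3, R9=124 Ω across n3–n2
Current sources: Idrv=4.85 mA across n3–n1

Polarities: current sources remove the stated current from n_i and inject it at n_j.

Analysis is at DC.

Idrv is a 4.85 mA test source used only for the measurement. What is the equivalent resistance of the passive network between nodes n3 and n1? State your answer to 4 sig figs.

R_eq = 989.0 Ω

MNA unknowns: 3 node voltages V₁..V_3
R1: Y=0.2183 on G[2,0]
R2: Y=0.0001255 on G[1,3]
R3: Y=0.0007692 on G[1,0]
R4: Y=0.3497 on G[0,3]
R5: Y=0.01232 on G[0,2]
R6: Y=0.0009009 on G[0,3]
R7: Y=0.0005405 on G[3,2]
R8: Y=0.0001181 on G[1,3]
R9: Y=0.008065 on G[3,2]
Idrv: z[3]−=0.00485, z[1]+=0.00485
solve → V1=4.786, V2=-0.0003690, V3=-0.01026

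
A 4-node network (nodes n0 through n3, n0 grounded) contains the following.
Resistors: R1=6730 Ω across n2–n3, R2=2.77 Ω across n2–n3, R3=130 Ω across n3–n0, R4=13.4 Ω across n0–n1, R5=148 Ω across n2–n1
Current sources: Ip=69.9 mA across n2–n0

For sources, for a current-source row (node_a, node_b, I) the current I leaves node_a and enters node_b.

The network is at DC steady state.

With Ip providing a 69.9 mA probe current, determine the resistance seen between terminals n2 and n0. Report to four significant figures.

R_eq = 72.85 Ω

Apply KCL at each of the 3 non-ground nodes and solve the resulting linear system.
Node n1: branches {R4, R5} → V_1 = -0.4227
Node n2: branches {R1, R2, R5, Ip} → V_2 = -5.092
Node n3: branches {R1, R2, R3} → V_3 = -4.986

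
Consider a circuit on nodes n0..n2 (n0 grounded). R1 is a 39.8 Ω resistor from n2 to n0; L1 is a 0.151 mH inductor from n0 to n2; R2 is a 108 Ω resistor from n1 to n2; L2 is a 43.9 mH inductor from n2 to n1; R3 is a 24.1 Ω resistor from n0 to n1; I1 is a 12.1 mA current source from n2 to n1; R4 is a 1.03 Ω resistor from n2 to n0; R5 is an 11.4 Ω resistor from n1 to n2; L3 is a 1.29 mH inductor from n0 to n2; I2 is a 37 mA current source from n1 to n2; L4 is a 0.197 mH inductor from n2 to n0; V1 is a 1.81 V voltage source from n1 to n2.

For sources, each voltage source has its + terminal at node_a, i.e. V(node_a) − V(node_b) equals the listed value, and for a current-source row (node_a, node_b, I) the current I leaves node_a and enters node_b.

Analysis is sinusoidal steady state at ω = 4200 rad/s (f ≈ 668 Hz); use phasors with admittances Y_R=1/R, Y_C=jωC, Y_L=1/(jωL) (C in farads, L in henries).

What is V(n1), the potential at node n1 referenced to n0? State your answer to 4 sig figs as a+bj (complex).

MNA unknowns: 2 node voltages V₁..V_2 plus 1 source current (V1)
R1: Y=0.02513+0.000j on G[2,0]
L1: Y=0.000-1.577j on G[0,2]
R2: Y=0.009259+0.000j on G[1,2]
L2: Y=0.000-0.005424j on G[2,1]
R3: Y=0.04149+0.000j on G[0,1]
I1: z[2]−=0.0121, z[1]+=0.0121
R4: Y=0.9709+0.000j on G[2,0]
R5: Y=0.08772+0.000j on G[1,2]
L3: Y=0.000-0.1846j on G[0,2]
I2: z[1]−=0.037, z[2]+=0.037
L4: Y=0.000-1.209j on G[2,0]
V1: row V1−V2=1.81, i_V1 at 1,2
solve → V1=1.802-0.02254j, V2=-0.007873-0.02254j
aux → i_V1=-0.2752+0.01075j

1.802-0.02254j V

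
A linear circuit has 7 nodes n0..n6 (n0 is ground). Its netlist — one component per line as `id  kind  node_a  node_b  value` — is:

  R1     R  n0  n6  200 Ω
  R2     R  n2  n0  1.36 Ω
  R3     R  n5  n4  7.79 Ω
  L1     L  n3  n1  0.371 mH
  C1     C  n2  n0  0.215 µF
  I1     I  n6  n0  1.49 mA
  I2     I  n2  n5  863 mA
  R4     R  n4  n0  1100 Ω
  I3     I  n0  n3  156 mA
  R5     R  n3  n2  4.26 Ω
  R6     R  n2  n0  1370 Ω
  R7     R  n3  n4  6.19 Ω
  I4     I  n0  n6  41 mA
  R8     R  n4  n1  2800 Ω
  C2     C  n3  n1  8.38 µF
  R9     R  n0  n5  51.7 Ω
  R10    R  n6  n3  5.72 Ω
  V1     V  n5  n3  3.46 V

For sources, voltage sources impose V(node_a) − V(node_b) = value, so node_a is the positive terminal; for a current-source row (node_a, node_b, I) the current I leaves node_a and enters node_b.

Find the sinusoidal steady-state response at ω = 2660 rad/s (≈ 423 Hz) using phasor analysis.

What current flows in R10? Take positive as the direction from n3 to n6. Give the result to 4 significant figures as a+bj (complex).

Apply KCL at each of the 6 non-ground nodes and solve the resulting linear system.
Node n1: branches {L1, R8, C2} → V_1 = 3.843+0.0005180j
Node n2: branches {R2, C1, I2, R5, R6} → V_2 = 0.04023-3.033e-05j
Node n3: branches {L1, I3, R5, R7, C2, R10, V1} → V_3 = 3.843-2.740e-05j
Node n4: branches {R3, R4, R7, R8} → V_4 = 5.356-2.664e-05j
Node n5: branches {R3, I2, R9, V1} → V_5 = 7.303-2.740e-05j
Node n6: branches {R1, I1, I4, R10} → V_6 = 3.956-2.664e-05j
Source currents: i(V1)=0.4719+6.268e-07j

-0.01973-1.332e-07j A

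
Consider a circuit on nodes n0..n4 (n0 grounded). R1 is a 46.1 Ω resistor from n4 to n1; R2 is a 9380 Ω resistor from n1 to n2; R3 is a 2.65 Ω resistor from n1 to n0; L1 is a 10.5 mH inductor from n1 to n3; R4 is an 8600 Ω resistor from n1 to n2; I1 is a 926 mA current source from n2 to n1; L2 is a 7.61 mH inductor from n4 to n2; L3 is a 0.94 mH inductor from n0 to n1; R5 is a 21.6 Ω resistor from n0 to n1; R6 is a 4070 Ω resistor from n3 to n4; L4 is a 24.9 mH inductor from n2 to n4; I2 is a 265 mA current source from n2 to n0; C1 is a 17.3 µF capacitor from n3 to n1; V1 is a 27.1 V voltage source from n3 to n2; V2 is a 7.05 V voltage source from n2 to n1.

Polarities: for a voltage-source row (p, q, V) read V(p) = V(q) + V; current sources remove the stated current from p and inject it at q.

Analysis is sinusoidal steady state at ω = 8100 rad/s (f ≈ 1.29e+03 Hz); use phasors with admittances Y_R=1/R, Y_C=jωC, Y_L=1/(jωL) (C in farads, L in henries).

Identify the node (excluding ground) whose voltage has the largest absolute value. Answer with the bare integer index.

Element admittances at ω=8100 rad/s:
  Y(R1) = 0.02169+0.000j S between n4,n1
  Y(R2) = 0.0001066+0.000j S between n1,n2
  Y(R3) = 0.3774+0.000j S between n1,n0
  Y(L1) = 0.000-0.01176j S between n1,n3
  Y(R4) = 0.0001163+0.000j S between n1,n2
  I1: injects 0.926 A into n1 (from n2)
  Y(L2) = 0.000-0.01622j S between n4,n2
  Y(L3) = 0.000-0.1313j S between n0,n1
  Y(R5) = 0.04630+0.000j S between n0,n1
  Y(R6) = 0.0002457+0.000j S between n3,n4
  Y(L4) = 0.000-0.004958j S between n2,n4
  I2: injects 0.265 A into n0 (from n2)
  Y(C1) = 0.000+0.1401j S between n3,n1
  V1: constraint V(n3)−V(n2) = 27.1
  V2: constraint V(n2)−V(n1) = 7.05
Assemble and solve the 6×6 MNA system:
  V(n1)=-0.5707-0.1769j  V(n2)=6.479-0.1769j  V(n3)=33.58-0.1769j  V(n4)=3.029-3.509j
  i(V1)=-0.007506-4.385j  i(V2)=-1.271-4.312j

3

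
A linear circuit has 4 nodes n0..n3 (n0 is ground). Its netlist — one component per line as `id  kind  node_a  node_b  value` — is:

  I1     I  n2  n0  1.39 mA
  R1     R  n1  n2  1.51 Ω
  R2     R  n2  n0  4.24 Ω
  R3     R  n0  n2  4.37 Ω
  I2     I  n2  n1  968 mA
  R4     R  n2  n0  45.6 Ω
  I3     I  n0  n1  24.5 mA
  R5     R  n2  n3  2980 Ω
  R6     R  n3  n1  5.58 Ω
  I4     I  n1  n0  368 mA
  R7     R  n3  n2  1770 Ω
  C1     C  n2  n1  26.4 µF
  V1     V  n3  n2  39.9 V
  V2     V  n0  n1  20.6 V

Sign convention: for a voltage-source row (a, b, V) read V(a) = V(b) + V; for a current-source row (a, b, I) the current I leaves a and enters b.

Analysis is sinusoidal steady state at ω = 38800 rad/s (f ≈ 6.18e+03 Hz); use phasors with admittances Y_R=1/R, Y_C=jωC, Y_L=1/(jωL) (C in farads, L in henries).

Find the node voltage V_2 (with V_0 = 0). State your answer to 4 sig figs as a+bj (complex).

Element admittances at ω=38800 rad/s:
  I1: injects 0.00139 A into n0 (from n2)
  Y(R1) = 0.6623+0.000j S between n1,n2
  Y(R2) = 0.2358+0.000j S between n2,n0
  Y(R3) = 0.2288+0.000j S between n0,n2
  I2: injects 0.968 A into n1 (from n2)
  Y(R4) = 0.02193+0.000j S between n2,n0
  I3: injects 0.0245 A into n1 (from n0)
  Y(R5) = 0.0003356+0.000j S between n2,n3
  Y(R6) = 0.1792+0.000j S between n3,n1
  I4: injects 0.368 A into n0 (from n1)
  Y(R7) = 0.0005650+0.000j S between n3,n2
  Y(C1) = 0.000+1.024j S between n2,n1
  V1: constraint V(n3)−V(n2) = 39.9
  V2: constraint V(n0)−V(n1) = 20.6
Assemble and solve the 5×5 MNA system:
  V(n1)=-20.60+0.000j  V(n2)=-19.70-0.6934j  V(n3)=20.20-0.6934j
  i(V1)=-7.348+0.1243j  i(V2)=-9.242-0.3374j

-19.70-0.6934j V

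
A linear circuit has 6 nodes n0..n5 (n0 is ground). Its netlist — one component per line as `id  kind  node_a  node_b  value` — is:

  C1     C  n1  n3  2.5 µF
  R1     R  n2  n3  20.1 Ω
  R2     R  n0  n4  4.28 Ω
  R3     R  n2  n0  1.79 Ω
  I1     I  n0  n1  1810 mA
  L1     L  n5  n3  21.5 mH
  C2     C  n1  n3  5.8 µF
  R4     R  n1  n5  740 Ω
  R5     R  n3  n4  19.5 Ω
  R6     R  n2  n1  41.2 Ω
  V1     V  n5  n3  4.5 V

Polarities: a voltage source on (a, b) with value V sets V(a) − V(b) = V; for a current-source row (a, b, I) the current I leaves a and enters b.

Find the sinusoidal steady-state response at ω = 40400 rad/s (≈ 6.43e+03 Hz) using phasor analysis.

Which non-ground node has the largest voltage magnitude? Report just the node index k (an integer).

5

Element admittances at ω=40400 rad/s:
  Y(C1) = 0.000+0.1010j S between n1,n3
  Y(R1) = 0.04975+0.000j S between n2,n3
  Y(R2) = 0.2336+0.000j S between n0,n4
  Y(R3) = 0.5587+0.000j S between n2,n0
  I1: injects 1.81 A into n1 (from n0)
  Y(L1) = 0.000-0.001151j S between n5,n3
  Y(C2) = 0.000+0.2343j S between n1,n3
  Y(R4) = 0.001351+0.000j S between n1,n5
  Y(R5) = 0.05128+0.000j S between n3,n4
  Y(R6) = 0.02427+0.000j S between n2,n1
  V1: constraint V(n5)−V(n3) = 4.5
Assemble and solve the 6×6 MNA system:
  V(n1)=17.06-3.460j  V(n2)=1.975-0.06493j  V(n3)=16.80+0.8625j  V(n4)=3.023+0.1552j  V(n5)=21.30+0.8625j
  i(V1)=-0.005725-0.0006610j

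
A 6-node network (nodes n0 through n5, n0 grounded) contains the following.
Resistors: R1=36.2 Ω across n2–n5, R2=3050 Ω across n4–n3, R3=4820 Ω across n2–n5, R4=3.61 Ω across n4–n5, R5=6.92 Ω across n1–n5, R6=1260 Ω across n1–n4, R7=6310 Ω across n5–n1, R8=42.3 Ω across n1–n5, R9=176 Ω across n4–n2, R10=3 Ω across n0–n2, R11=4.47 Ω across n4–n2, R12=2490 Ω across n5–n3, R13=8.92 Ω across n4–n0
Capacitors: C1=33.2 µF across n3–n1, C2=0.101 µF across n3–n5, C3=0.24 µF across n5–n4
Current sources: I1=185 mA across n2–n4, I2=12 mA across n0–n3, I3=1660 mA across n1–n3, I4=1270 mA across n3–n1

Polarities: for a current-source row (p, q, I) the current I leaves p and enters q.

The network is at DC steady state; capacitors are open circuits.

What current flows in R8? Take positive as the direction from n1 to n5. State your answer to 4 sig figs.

-0.05446 A

MNA unknowns: 5 node voltages V₁..V_5
R1: Y=0.02762 on G[2,5]
R2: Y=0.0003279 on G[4,3]
C1: Y=0.000 on G[3,1]
I1: z[2]−=0.185, z[4]+=0.185
C2: Y=0.000 on G[3,5]
R3: Y=0.0002075 on G[2,5]
R4: Y=0.2770 on G[4,5]
R5: Y=0.1445 on G[1,5]
R6: Y=0.0007937 on G[1,4]
R7: Y=0.0001585 on G[5,1]
C3: Y=0.000 on G[5,4]
I2: z[0]−=0.012, z[3]+=0.012
R8: Y=0.02364 on G[1,5]
R9: Y=0.005682 on G[4,2]
R10: Y=0.3333 on G[0,2]
R11: Y=0.2237 on G[4,2]
R12: Y=0.0004016 on G[5,3]
R13: Y=0.1121 on G[4,0]
I3: z[1]−=1.66, z[3]+=1.66
I4: z[3]−=1.27, z[1]+=1.27
solve → V1=-2.416, V2=-0.1285, V3=551.2, V4=0.4892, V5=-0.1126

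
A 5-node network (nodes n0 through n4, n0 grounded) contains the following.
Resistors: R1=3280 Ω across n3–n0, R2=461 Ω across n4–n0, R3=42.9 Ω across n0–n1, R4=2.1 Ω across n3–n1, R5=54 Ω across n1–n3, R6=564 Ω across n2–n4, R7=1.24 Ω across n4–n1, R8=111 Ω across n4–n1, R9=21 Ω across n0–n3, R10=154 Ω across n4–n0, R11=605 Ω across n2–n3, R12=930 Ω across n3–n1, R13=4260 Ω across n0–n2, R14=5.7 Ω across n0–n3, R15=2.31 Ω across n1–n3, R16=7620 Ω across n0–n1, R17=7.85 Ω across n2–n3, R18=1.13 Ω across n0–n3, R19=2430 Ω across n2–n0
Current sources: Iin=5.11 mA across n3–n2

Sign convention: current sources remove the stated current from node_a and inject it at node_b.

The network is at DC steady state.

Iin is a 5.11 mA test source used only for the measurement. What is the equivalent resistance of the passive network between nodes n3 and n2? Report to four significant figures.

Element admittances at DC:
  Y(R1) = 0.0003049 S between n3,n0
  Y(R2) = 0.002169 S between n4,n0
  Y(R3) = 0.02331 S between n0,n1
  Y(R4) = 0.4762 S between n3,n1
  Y(R5) = 0.01852 S between n1,n3
  Y(R6) = 0.001773 S between n2,n4
  Y(R7) = 0.8065 S between n4,n1
  Y(R8) = 0.009009 S between n4,n1
  Y(R9) = 0.04762 S between n0,n3
  Y(R10) = 0.006494 S between n4,n0
  Y(R11) = 0.001653 S between n2,n3
  Y(R12) = 0.001075 S between n3,n1
  Y(R13) = 0.0002347 S between n0,n2
  Y(R14) = 0.1754 S between n0,n3
  Y(R15) = 0.4329 S between n1,n3
  Y(R16) = 0.0001312 S between n0,n1
  Y(R17) = 0.1274 S between n2,n3
  Y(R18) = 0.8850 S between n0,n3
  Y(R19) = 0.0004115 S between n2,n0
  Iin: injects 0.00511 A into n2 (from n3)
Assemble and solve the 4×4 MNA system:
  V(n1)=4.687e-05  V(n2)=0.03885  V(n3)=-2.466e-05  V(n4)=0.0001297

R_eq = 7.607 Ω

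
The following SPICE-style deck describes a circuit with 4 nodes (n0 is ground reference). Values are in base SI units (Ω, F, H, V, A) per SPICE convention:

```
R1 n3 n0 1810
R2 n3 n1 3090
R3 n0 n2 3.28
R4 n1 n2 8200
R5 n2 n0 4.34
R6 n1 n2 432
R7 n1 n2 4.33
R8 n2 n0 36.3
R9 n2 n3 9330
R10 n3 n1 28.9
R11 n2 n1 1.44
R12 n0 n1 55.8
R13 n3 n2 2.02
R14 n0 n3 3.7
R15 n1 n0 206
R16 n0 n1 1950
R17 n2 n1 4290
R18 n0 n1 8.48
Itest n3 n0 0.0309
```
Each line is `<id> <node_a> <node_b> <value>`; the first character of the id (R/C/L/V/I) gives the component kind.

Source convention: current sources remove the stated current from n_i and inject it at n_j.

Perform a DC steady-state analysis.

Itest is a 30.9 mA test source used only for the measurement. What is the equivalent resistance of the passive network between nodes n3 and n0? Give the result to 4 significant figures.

MNA unknowns: 3 node voltages V₁..V_3
R1: Y=0.0005525 on G[3,0]
R2: Y=0.0003236 on G[3,1]
R3: Y=0.3049 on G[0,2]
R4: Y=0.0001220 on G[1,2]
R5: Y=0.2304 on G[2,0]
R6: Y=0.002315 on G[1,2]
R7: Y=0.2309 on G[1,2]
R8: Y=0.02755 on G[2,0]
R9: Y=0.0001072 on G[2,3]
R10: Y=0.03460 on G[3,1]
R11: Y=0.6944 on G[2,1]
R12: Y=0.01792 on G[0,1]
R13: Y=0.4950 on G[3,2]
R14: Y=0.2703 on G[0,3]
R15: Y=0.004854 on G[1,0]
R16: Y=0.0005128 on G[0,1]
R17: Y=0.0002331 on G[2,1]
R18: Y=0.1179 on G[0,1]
Itest: z[3]−=0.0309, z[0]+=0.0309
solve → V1=-0.02147, V2=-0.02351, V3=-0.05405

R_eq = 1.749 Ω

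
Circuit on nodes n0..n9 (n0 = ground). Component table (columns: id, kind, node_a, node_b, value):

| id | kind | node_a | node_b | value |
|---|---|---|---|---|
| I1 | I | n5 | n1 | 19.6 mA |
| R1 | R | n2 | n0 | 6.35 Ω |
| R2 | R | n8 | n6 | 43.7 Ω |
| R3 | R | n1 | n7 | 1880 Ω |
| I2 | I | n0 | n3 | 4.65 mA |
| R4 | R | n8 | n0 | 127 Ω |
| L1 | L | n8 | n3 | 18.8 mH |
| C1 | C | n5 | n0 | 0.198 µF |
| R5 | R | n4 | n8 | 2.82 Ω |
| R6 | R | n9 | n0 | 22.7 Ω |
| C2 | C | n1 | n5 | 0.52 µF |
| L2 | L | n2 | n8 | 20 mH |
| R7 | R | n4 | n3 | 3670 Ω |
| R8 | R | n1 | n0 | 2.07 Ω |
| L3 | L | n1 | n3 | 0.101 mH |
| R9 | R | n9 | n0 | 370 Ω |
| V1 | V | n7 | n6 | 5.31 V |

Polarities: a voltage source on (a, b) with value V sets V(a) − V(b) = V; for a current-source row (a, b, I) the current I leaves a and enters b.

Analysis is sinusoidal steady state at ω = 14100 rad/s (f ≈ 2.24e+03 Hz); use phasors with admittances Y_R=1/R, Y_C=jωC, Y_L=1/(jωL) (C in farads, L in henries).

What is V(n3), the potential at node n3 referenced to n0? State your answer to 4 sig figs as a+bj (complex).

0.02389+0.006859j V

Element admittances at ω=14100 rad/s:
  I1: injects 0.0196 A into n1 (from n5)
  Y(R1) = 0.1575+0.000j S between n2,n0
  Y(R2) = 0.02288+0.000j S between n8,n6
  Y(R3) = 0.0005319+0.000j S between n1,n7
  I2: injects 0.00465 A into n3 (from n0)
  Y(R4) = 0.007874+0.000j S between n8,n0
  Y(L1) = 0.000-0.003772j S between n8,n3
  Y(C1) = 0.000+0.002792j S between n5,n0
  Y(R5) = 0.3546+0.000j S between n4,n8
  Y(R6) = 0.04405+0.000j S between n9,n0
  Y(C2) = 0.000+0.007332j S between n1,n5
  Y(L2) = 0.000-0.003546j S between n2,n8
  Y(R7) = 0.0002725+0.000j S between n4,n3
  Y(R8) = 0.4831+0.000j S between n1,n0
  Y(L3) = 0.000-0.7022j S between n1,n3
  Y(R9) = 0.002703+0.000j S between n9,n0
  V1: constraint V(n7)−V(n6) = 5.31
Assemble and solve the 10×10 MNA system:
  V(n1)=0.02491+0.001205j  V(n2)=-0.003661+0.003919j  V(n3)=0.02389+0.006859j  V(n4)=-0.1775-0.1585j  V(n5)=0.01804+1.937j  V(n6)=-0.2937-0.1550j  V(n7)=5.016-0.1550j  V(n8)=-0.1777-0.1587j  V(n9)=0.000+0.000j
  i(V1)=-0.002655+8.311e-05j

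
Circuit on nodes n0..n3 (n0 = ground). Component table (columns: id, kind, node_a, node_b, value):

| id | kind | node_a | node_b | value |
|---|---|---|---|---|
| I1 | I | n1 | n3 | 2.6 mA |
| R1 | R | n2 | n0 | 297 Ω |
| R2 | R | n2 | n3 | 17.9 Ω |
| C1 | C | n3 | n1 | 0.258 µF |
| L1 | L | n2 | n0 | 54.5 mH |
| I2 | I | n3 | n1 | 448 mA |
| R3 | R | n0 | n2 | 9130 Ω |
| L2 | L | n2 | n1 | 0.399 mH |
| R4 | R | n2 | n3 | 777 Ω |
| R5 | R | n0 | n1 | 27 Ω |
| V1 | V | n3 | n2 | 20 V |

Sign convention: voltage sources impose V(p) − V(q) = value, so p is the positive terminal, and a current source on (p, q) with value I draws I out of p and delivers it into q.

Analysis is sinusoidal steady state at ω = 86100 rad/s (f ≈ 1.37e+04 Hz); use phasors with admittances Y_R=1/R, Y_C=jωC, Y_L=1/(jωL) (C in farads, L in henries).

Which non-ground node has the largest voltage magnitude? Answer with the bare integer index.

MNA unknowns: 3 node voltages V₁..V_3 plus 1 source current (V1)
I1: z[1]−=0.0026, z[3]+=0.0026
R1: Y=0.003367+0.000j on G[2,0]
R2: Y=0.05587+0.000j on G[2,3]
C1: Y=0.000+0.02221j on G[3,1]
L1: Y=0.000-0.0002131j on G[2,0]
I2: z[3]−=0.448, z[1]+=0.448
R3: Y=0.0001095+0.000j on G[0,2]
L2: Y=0.000-0.02911j on G[2,1]
R4: Y=0.001287+0.000j on G[2,3]
R5: Y=0.03704+0.000j on G[0,1]
V1: row V3−V2=20, i_V1 at 3,2
solve → V1=-2.099+6.651j, V2=26.61-69.22j, V3=46.61-69.22j
aux → i_V1=-3.274-1.082j

3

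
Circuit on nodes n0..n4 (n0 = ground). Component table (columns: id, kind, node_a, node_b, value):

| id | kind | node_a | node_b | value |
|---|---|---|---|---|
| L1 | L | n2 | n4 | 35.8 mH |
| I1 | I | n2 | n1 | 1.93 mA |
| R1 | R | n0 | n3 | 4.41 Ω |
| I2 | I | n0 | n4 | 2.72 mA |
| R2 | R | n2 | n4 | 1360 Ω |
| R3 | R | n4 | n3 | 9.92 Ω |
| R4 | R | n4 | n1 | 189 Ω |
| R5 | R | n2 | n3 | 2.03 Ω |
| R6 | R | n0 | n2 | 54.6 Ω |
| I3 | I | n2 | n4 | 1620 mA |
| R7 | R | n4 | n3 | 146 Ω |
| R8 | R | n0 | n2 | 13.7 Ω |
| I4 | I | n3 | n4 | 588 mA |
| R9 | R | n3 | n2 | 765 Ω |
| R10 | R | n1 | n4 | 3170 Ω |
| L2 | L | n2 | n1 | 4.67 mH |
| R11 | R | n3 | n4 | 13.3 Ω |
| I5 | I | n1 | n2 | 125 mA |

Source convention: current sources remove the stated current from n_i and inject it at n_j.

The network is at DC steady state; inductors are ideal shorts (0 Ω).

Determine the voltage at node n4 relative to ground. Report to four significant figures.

0.5755 V

Element admittances at DC:
  L1: short n2↔n4 (DC inductor)
  I1: injects 0.00193 A into n1 (from n2)
  Y(R1) = 0.2268 S between n0,n3
  I2: injects 0.00272 A into n4 (from n0)
  Y(R2) = 0.0007353 S between n2,n4
  Y(R3) = 0.1008 S between n4,n3
  Y(R4) = 0.005291 S between n4,n1
  Y(R5) = 0.4926 S between n2,n3
  Y(R6) = 0.01832 S between n0,n2
  I3: injects 1.62 A into n4 (from n2)
  Y(R7) = 0.006849 S between n4,n3
  Y(R8) = 0.07299 S between n0,n2
  I4: injects 0.588 A into n4 (from n3)
  Y(R9) = 0.001307 S between n3,n2
  Y(R10) = 0.0003155 S between n1,n4
  L2: short n2↔n1 (DC inductor)
  Y(R11) = 0.07519 S between n3,n4
  I5: injects 0.125 A into n2 (from n1)
Assemble and solve the 6×6 MNA system:
  V(n1)=0.5755  V(n2)=0.5755  V(n3)=-0.2197  V(n4)=0.5755
  i(L1)=-2.065  i(L2)=0.1231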